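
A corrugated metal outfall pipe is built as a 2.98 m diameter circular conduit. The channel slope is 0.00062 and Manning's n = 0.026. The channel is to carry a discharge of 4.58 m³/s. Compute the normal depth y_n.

y_n = 2.08 m

Manning's equation rearranged: A R^(2/3) = nQ / (1·√S) = 0.026 × 4.58 / (√0.00062) = 4.782.
Try y = 2.49 m: A R^(2/3) = 5.828 — too large.
Try y = 1.7 m: A R^(2/3) = 3.56 — too small.
Try y = 2.08 m: A R^(2/3) = 4.781 — ≈ 4.782.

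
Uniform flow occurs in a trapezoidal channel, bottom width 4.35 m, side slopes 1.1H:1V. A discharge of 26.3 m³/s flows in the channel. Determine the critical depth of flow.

At critical depth, Q² T / (g A³) = 1, i.e. A³/T = Q²/g = 26.3²/9.81 = 70.51.
Trying y = 1.5 m: A³/T = 95.29 — high.
Trying y = 1.01 m: A³/T = 25.53 — low.
Trying y = 1.37 m: A³/T = 70.16 — ≈ 70.51.

y_c = 1.37 m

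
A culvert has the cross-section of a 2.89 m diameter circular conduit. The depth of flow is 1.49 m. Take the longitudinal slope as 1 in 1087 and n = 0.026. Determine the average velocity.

For a circular section of diameter D = 2.89 m at depth y = 1.49 m, the central angle is θ = 2 arccos(1 − 2y/D) = 3.204 rad. Then A = (D²/8)(θ − sin θ) = 3.41 m² and P = Dθ/2 = 4.63 m.
Hydraulic radius R = A/P = 3.41/4.63 = 0.7365 m.
From Manning's equation, V = (1/n) R^(2/3) S^(1/2) = (1/0.026) × 0.7365^(2/3) × 0.00092^(1/2) = 0.951 m/s.

V = 0.951 m/s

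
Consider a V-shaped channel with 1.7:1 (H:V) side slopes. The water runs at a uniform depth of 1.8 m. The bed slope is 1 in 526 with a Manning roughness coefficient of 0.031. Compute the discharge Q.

Q = 6.54 m³/s

For a triangular section with side slope z = 1.7: A = zy² = 1.7×1.8² = 5.508 m²; P = 2y√(1+z²) = 2×1.8×1.972 = 7.1 m.
Hydraulic radius R = A/P = 5.508/7.1 = 0.7757 m.
Manning's equation: Q = (1/n) A R^(2/3) S^(1/2) = (1/0.031) × 5.508 × 0.7757^(2/3) × 0.001901^(1/2) = 6.54 m³/s.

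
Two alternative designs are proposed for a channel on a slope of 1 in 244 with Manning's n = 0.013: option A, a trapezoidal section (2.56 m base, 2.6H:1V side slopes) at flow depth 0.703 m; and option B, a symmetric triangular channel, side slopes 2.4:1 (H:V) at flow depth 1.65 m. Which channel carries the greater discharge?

Channel A: With bottom width b = 2.56 m and side slope z = 2.6: A = (b + zy)y = (2.56 + 2.6×0.703)×0.703 = 3.085 m²; P = b + 2y√(1+z²) = 2.56 + 2×0.703×2.786 = 6.477 m. Hydraulic radius R = A/P = 3.085/6.477 = 0.4763 m. Q_A = (1/0.013)·3.085·0.4763^(2/3)·√0.004098 = 9.264 m³/s.
Channel B: For a triangular section with side slope z = 2.4: A = zy² = 2.4×1.65² = 6.534 m²; P = 2y√(1+z²) = 2×1.65×2.6 = 8.58 m. Hydraulic radius R = A/P = 6.534/8.58 = 0.7615 m. Q_B = (1/0.013)·6.534·0.7615^(2/3)·√0.004098 = 26.83 m³/s.
Q_A = 9.264 m³/s vs Q_B = 26.83 m³/s, so channel B carries more.

channel B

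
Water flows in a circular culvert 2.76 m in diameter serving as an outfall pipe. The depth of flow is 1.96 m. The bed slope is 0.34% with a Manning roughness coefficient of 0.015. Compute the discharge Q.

Q = 15.5 m³/s

For a circular section of diameter D = 2.76 m at depth y = 1.96 m, the central angle is θ = 2 arccos(1 − 2y/D) = 4.009 rad. Then A = (D²/8)(θ − sin θ) = 4.544 m² and P = Dθ/2 = 5.533 m.
Hydraulic radius R = A/P = 4.544/5.533 = 0.8213 m.
Manning's equation: Q = (1/n) A R^(2/3) S^(1/2) = (1/0.015) × 4.544 × 0.8213^(2/3) × 0.0034^(1/2) = 15.5 m³/s.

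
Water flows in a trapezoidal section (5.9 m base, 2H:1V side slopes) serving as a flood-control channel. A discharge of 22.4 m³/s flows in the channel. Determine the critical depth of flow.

At critical depth, Q² T / (g A³) = 1, i.e. A³/T = Q²/g = 22.4²/9.81 = 51.15.
At y = 1.16 m: A³/T = 82.25 — too large.
At y = 0.793 m: A³/T = 23.06 — too small.
At y = 1.01 m: A³/T = 51.49 — close enough.

y_c = 1.01 m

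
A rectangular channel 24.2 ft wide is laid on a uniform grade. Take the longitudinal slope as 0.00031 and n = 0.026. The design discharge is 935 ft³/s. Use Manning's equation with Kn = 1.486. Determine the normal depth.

Manning's equation rearranged: A R^(2/3) = nQ / (1.486·√S) = 0.026 × 935 / (1.486 × √0.00031) = 929.1.
At y = 9.97 ft: A R^(2/3) = 748.7 — short.
At y = 13.6 ft: A R^(2/3) = 1135 — over.
At y = 11.7 ft: A R^(2/3) = 929.5 — close enough.

y_n = 11.7 ft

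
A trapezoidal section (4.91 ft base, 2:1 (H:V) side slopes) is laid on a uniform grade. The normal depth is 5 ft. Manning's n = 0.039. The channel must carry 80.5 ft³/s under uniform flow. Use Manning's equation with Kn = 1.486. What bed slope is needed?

S = 0.00021

With bottom width b = 4.91 ft and side slope z = 2: A = (b + zy)y = (4.91 + 2×5)×5 = 74.55 ft²; P = b + 2y√(1+z²) = 4.91 + 2×5×2.236 = 27.27 ft.
Hydraulic radius R = A/P = 74.55/27.27 = 2.734 ft.
From Manning's equation, S = [nQ / (1.486 A R^(2/3))]² = [0.039 × 80.5 / (1.486 × 74.55 × 2.734^(2/3))]² = 0.00021.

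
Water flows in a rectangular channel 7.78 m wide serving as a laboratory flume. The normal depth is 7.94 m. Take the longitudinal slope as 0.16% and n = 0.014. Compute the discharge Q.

Flow area A = b·y = 7.78 × 7.94 = 61.77 m². Wetted perimeter P = b + 2y = 7.78 + 2×7.94 = 23.66 m.
Hydraulic radius R = A/P = 61.77/23.66 = 2.611 m.
Manning's equation: Q = (1/n) A R^(2/3) S^(1/2) = (1/0.014) × 61.77 × 2.611^(2/3) × 0.0016^(1/2) = 335 m³/s.

Q = 335 m³/s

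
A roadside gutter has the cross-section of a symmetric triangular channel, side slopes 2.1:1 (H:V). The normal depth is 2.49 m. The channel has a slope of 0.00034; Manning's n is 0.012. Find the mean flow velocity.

For a triangular section with side slope z = 2.1: A = zy² = 2.1×2.49² = 13.02 m²; P = 2y√(1+z²) = 2×2.49×2.326 = 11.58 m.
Hydraulic radius R = A/P = 13.02/11.58 = 1.124 m.
From Manning's equation, V = (1/n) R^(2/3) S^(1/2) = (1/0.012) × 1.124^(2/3) × 0.00034^(1/2) = 1.66 m/s.

V = 1.66 m/s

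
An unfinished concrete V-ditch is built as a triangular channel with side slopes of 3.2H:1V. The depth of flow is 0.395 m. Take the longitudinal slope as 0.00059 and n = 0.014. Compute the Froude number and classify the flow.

subcritical

For a triangular section with side slope z = 3.2: A = zy² = 3.2×0.395² = 0.4993 m²; P = 2y√(1+z²) = 2×0.395×3.353 = 2.649 m.
Hydraulic radius R = A/P = 0.4993/2.649 = 0.1885 m.
V = (1/n) R^(2/3) √S = (1/0.014) × 0.1885^(2/3) × √0.00059 = 0.5704 m/s. Hydraulic depth D_h = A/T = 0.4993/2.528 = 0.1975 m.
Froude number Fr = V/√(g·D_h) = 0.5704/√(9.81×0.1975) = 0.41, which is less than 1, so the flow is subcritical.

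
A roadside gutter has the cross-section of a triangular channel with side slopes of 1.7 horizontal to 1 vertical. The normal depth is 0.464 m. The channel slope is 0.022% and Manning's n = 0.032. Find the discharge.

For a triangular section with side slope z = 1.7: A = zy² = 1.7×0.464² = 0.366 m²; P = 2y√(1+z²) = 2×0.464×1.972 = 1.83 m.
Hydraulic radius R = A/P = 0.366/1.83 = 0.2 m.
Manning's equation: Q = (1/n) A R^(2/3) S^(1/2) = (1/0.032) × 0.366 × 0.2^(2/3) × 0.00022^(1/2) = 0.058 m³/s.

Q = 0.058 m³/s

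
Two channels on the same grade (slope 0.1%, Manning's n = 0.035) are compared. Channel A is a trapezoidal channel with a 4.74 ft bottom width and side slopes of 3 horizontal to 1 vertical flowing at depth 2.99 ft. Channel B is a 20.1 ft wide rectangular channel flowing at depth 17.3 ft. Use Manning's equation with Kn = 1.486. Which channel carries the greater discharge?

channel B

Channel A: With bottom width b = 4.74 ft and side slope z = 3: A = (b + zy)y = (4.74 + 3×2.99)×2.99 = 40.99 ft²; P = b + 2y√(1+z²) = 4.74 + 2×2.99×3.162 = 23.65 ft. Hydraulic radius R = A/P = 40.99/23.65 = 1.733 ft. Q_A = (1.486/0.035)·40.99·1.733^(2/3)·√0.001 = 79.42 ft³/s.
Channel B: Flow area A = b·y = 20.1 × 17.3 = 347.7 ft². Wetted perimeter P = b + 2y = 20.1 + 2×17.3 = 54.7 ft. Hydraulic radius R = A/P = 347.7/54.7 = 6.357 ft. Q_B = (1.486/0.035)·347.7·6.357^(2/3)·√0.001 = 1602 ft³/s.
Q_A = 79.42 ft³/s vs Q_B = 1602 ft³/s, so channel B carries more.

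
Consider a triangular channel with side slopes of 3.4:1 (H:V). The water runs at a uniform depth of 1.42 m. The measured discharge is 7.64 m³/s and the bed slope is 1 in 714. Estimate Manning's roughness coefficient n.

n = 0.026

For a triangular section with side slope z = 3.4: A = zy² = 3.4×1.42² = 6.856 m²; P = 2y√(1+z²) = 2×1.42×3.544 = 10.06 m.
Hydraulic radius R = A/P = 6.856/10.06 = 0.6811 m.
Rearranging Manning's equation: n = (1/Q) A R^(2/3) S^(1/2) = (1/7.64) × 6.856 × 0.6811^(2/3) × √0.001401 = 0.026.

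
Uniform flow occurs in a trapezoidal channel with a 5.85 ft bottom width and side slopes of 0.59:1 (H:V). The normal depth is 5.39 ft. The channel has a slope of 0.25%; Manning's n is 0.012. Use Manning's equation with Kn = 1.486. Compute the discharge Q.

With bottom width b = 5.85 ft and side slope z = 0.59: A = (b + zy)y = (5.85 + 0.59×5.39)×5.39 = 48.67 ft²; P = b + 2y√(1+z²) = 5.85 + 2×5.39×1.161 = 18.37 ft.
Hydraulic radius R = A/P = 48.67/18.37 = 2.65 ft.
Manning's equation: Q = (1.486/n) A R^(2/3) S^(1/2) = (1.486/0.012) × 48.67 × 2.65^(2/3) × 0.0025^(1/2) = 577 ft³/s.

Q = 577 ft³/s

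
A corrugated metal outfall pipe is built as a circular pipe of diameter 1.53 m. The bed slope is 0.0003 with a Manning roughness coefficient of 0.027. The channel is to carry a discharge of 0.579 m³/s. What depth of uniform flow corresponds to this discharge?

Manning's equation rearranged: A R^(2/3) = nQ / (1·√S) = 0.027 × 0.579 / (√0.0003) = 0.9026.
At y = 0.887 m: A R^(2/3) = 0.6171 — short.
At y = 1.38 m: A R^(2/3) = 1.033 — over.
At y = 1.17 m: A R^(2/3) = 0.9031 — matches.

y_n = 1.17 m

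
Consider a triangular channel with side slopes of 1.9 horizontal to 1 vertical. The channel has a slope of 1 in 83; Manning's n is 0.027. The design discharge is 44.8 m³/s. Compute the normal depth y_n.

y_n = 2.37 m

Manning's equation rearranged: A R^(2/3) = nQ / (1·√S) = 0.027 × 44.8 / (√0.01205) = 11.02.
Try y = 1.83 m: A R^(2/3) = 5.528 — low.
Try y = 2.37 m: A R^(2/3) = 11.02 — matches.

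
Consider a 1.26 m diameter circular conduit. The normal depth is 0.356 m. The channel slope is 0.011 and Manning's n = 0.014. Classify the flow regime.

For a circular section of diameter D = 1.26 m at depth y = 0.356 m, the central angle is θ = 2 arccos(1 − 2y/D) = 2.242 rad. Then A = (D²/8)(θ − sin θ) = 0.2894 m² and P = Dθ/2 = 1.412 m.
Hydraulic radius R = A/P = 0.2894/1.412 = 0.2049 m.
V = (1/n) R^(2/3) √S = (1/0.014) × 0.2049^(2/3) × √0.011 = 2.604 m/s. Hydraulic depth D_h = A/T = 0.2894/1.135 = 0.2551 m.
Froude number Fr = V/√(g·D_h) = 2.604/√(9.81×0.2551) = 1.65, which is greater than 1, so the flow is supercritical.

supercritical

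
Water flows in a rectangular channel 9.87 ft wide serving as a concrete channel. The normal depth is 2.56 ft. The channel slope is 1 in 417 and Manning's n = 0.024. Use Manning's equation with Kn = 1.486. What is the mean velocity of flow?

V = 4.29 ft/s

Flow area A = b·y = 9.87 × 2.56 = 25.27 ft². Wetted perimeter P = b + 2y = 9.87 + 2×2.56 = 14.99 ft.
Hydraulic radius R = A/P = 25.27/14.99 = 1.686 ft.
From Manning's equation, V = (1.486/n) R^(2/3) S^(1/2) = (1.486/0.024) × 1.686^(2/3) × 0.002398^(1/2) = 4.29 ft/s.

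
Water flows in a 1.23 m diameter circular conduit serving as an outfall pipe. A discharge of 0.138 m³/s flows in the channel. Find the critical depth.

At critical depth, Q² T / (g A³) = 1, i.e. A³/T = Q²/g = 0.138²/9.81 = 0.001941.
At y = 0.149 m: A³/T = 0.0006841 — too small.
At y = 0.225 m: A³/T = 0.003468 — too large.
At y = 0.194 m: A³/T = 0.001937 — ≈ 0.001941.

y_c = 0.194 m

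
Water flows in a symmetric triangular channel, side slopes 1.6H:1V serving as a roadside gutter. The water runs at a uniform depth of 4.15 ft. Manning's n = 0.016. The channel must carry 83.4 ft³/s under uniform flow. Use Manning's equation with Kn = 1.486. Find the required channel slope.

S = 0.0005

For a triangular section with side slope z = 1.6: A = zy² = 1.6×4.15² = 27.56 ft²; P = 2y√(1+z²) = 2×4.15×1.887 = 15.66 ft.
Hydraulic radius R = A/P = 27.56/15.66 = 1.76 ft.
From Manning's equation, S = [nQ / (1.486 A R^(2/3))]² = [0.016 × 83.4 / (1.486 × 27.56 × 1.76^(2/3))]² = 0.0005.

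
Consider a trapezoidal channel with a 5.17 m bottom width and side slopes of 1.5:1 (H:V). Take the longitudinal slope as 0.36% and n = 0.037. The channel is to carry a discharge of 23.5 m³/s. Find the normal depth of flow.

Manning's equation rearranged: A R^(2/3) = nQ / (1·√S) = 0.037 × 23.5 / (√0.0036) = 14.49.
At y = 1.52 m: A R^(2/3) = 11.8 — too small.
At y = 1.7 m: A R^(2/3) = 14.5 — matches.

y_n = 1.7 m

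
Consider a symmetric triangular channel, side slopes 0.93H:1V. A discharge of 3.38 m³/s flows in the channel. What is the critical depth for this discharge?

y_c = 1.22 m

At critical depth, Q² T / (g A³) = 1, i.e. A³/T = Q²/g = 3.38²/9.81 = 1.165.
Trying y = 1.06 m: A³/T = 0.5787 — low.
Trying y = 1.51 m: A³/T = 3.395 — high.
Trying y = 1.22 m: A³/T = 1.169 — close enough.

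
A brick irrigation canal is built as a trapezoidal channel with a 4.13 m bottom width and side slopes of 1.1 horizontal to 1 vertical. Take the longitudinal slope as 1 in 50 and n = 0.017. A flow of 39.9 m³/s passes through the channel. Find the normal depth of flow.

Manning's equation rearranged: A R^(2/3) = nQ / (1·√S) = 0.017 × 39.9 / (√0.02) = 4.796.
Try y = 1.22 m: A R^(2/3) = 6.04 — high.
Try y = 0.862 m: A R^(2/3) = 3.298 — low.
Try y = 1.07 m: A R^(2/3) = 4.798 — close enough.

y_n = 1.07 m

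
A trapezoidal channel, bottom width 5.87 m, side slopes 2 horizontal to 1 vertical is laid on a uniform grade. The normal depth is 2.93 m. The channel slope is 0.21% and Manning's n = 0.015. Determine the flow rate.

Q = 156 m³/s

With bottom width b = 5.87 m and side slope z = 2: A = (b + zy)y = (5.87 + 2×2.93)×2.93 = 34.37 m²; P = b + 2y√(1+z²) = 5.87 + 2×2.93×2.236 = 18.97 m.
Hydraulic radius R = A/P = 34.37/18.97 = 1.811 m.
Manning's equation: Q = (1/n) A R^(2/3) S^(1/2) = (1/0.015) × 34.37 × 1.811^(2/3) × 0.0021^(1/2) = 156 m³/s.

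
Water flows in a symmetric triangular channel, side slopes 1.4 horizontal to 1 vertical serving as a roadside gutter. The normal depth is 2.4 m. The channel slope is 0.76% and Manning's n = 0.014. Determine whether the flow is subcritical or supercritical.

For a triangular section with side slope z = 1.4: A = zy² = 1.4×2.4² = 8.064 m²; P = 2y√(1+z²) = 2×2.4×1.72 = 8.258 m.
Hydraulic radius R = A/P = 8.064/8.258 = 0.9765 m.
V = (1/n) R^(2/3) √S = (1/0.014) × 0.9765^(2/3) × √0.0076 = 6.129 m/s. Hydraulic depth D_h = A/T = 8.064/6.72 = 1.2 m.
Froude number Fr = V/√(g·D_h) = 6.129/√(9.81×1.2) = 1.79, which is greater than 1, so the flow is supercritical.

supercritical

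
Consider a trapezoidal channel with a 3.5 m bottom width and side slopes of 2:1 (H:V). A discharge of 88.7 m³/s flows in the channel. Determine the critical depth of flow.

y_c = 2.58 m

At critical depth, Q² T / (g A³) = 1, i.e. A³/T = Q²/g = 88.7²/9.81 = 802.
Try y = 1.89 m: A³/T = 235.5 — too small.
Try y = 2.58 m: A³/T = 807.1 — ≈ 802.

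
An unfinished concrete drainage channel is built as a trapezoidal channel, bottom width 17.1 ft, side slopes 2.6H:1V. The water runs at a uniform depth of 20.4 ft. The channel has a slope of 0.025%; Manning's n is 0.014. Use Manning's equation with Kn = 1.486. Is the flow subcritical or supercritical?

subcritical

With bottom width b = 17.1 ft and side slope z = 2.6: A = (b + zy)y = (17.1 + 2.6×20.4)×20.4 = 1431 ft²; P = b + 2y√(1+z²) = 17.1 + 2×20.4×2.786 = 130.8 ft.
Hydraulic radius R = A/P = 1431/130.8 = 10.94 ft.
V = (1.486/n) R^(2/3) √S = (1.486/0.014) × 10.94^(2/3) × √0.00025 = 8.272 ft/s. Hydraulic depth D_h = A/T = 1431/123.2 = 11.62 ft.
Froude number Fr = V/√(g·D_h) = 8.272/√(32.2×11.62) = 0.428, which is less than 1, so the flow is subcritical.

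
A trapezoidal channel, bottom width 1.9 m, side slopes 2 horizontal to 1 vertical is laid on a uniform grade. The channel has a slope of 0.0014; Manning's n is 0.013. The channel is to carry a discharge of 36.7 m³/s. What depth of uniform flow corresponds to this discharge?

Manning's equation rearranged: A R^(2/3) = nQ / (1·√S) = 0.013 × 36.7 / (√0.0014) = 12.75.
Trying y = 1.74 m: A R^(2/3) = 9.154 — too small.
Trying y = 2.35 m: A R^(2/3) = 18 — too large.
Trying y = 2.02 m: A R^(2/3) = 12.77 — matches.

y_n = 2.02 m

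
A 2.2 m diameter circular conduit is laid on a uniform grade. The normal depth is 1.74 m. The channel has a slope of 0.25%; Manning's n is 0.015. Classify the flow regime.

For a circular section of diameter D = 2.2 m at depth y = 1.74 m, the central angle is θ = 2 arccos(1 − 2y/D) = 4.384 rad. Then A = (D²/8)(θ − sin θ) = 3.225 m² and P = Dθ/2 = 4.822 m.
Hydraulic radius R = A/P = 3.225/4.822 = 0.6687 m.
V = (1/n) R^(2/3) √S = (1/0.015) × 0.6687^(2/3) × √0.0025 = 2.549 m/s. Hydraulic depth D_h = A/T = 3.225/1.789 = 1.802 m.
Froude number Fr = V/√(g·D_h) = 2.549/√(9.81×1.802) = 0.606, which is less than 1, so the flow is subcritical.

subcritical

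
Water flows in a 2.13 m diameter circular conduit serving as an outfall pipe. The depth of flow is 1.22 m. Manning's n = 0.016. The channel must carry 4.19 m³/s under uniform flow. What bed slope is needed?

For a circular section of diameter D = 2.13 m at depth y = 1.22 m, the central angle is θ = 2 arccos(1 − 2y/D) = 3.434 rad. Then A = (D²/8)(θ − sin θ) = 2.111 m² and P = Dθ/2 = 3.657 m.
Hydraulic radius R = A/P = 2.111/3.657 = 0.5772 m.
From Manning's equation, S = [nQ / (1 A R^(2/3))]² = [0.016 × 4.19 / (1 × 2.111 × 0.5772^(2/3))]² = 0.0021.

S = 0.0021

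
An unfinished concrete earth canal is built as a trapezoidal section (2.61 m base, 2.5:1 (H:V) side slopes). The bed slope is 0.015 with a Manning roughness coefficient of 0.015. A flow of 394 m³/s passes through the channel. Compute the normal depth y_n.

Manning's equation rearranged: A R^(2/3) = nQ / (1·√S) = 0.015 × 394 / (√0.015) = 48.25.
At y = 3.71 m: A R^(2/3) = 68.87 — too large.
At y = 2.61 m: A R^(2/3) = 30.27 — too small.
At y = 3.19 m: A R^(2/3) = 48.22 — close enough.

y_n = 3.19 m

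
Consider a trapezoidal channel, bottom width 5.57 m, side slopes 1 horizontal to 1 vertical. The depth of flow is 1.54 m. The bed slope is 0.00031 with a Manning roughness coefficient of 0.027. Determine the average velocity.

With bottom width b = 5.57 m and side slope z = 1: A = (b + zy)y = (5.57 + 1×1.54)×1.54 = 10.95 m²; P = b + 2y√(1+z²) = 5.57 + 2×1.54×1.414 = 9.926 m.
Hydraulic radius R = A/P = 10.95/9.926 = 1.103 m.
From Manning's equation, V = (1/n) R^(2/3) S^(1/2) = (1/0.027) × 1.103^(2/3) × 0.00031^(1/2) = 0.696 m/s.

V = 0.696 m/s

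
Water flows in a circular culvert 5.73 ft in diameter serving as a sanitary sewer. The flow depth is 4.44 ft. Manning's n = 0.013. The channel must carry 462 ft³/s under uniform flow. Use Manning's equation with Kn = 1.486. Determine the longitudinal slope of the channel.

S = 0.017

For a circular section of diameter D = 5.73 ft at depth y = 4.44 ft, the central angle is θ = 2 arccos(1 − 2y/D) = 4.306 rad. Then A = (D²/8)(θ − sin θ) = 21.44 ft² and P = Dθ/2 = 12.34 ft.
Hydraulic radius R = A/P = 21.44/12.34 = 1.738 ft.
From Manning's equation, S = [nQ / (1.486 A R^(2/3))]² = [0.013 × 462 / (1.486 × 21.44 × 1.738^(2/3))]² = 0.017.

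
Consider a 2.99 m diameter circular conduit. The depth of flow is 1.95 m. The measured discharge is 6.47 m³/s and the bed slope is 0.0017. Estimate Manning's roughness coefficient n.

n = 0.028

For a circular section of diameter D = 2.99 m at depth y = 1.95 m, the central angle is θ = 2 arccos(1 − 2y/D) = 3.76 rad. Then A = (D²/8)(θ − sin θ) = 4.85 m² and P = Dθ/2 = 5.621 m.
Hydraulic radius R = A/P = 4.85/5.621 = 0.8628 m.
Rearranging Manning's equation: n = (1/Q) A R^(2/3) S^(1/2) = (1/6.47) × 4.85 × 0.8628^(2/3) × √0.0017 = 0.028.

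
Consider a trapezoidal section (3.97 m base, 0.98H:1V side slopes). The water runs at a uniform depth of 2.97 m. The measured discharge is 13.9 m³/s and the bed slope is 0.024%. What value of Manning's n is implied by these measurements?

n = 0.032

With bottom width b = 3.97 m and side slope z = 0.98: A = (b + zy)y = (3.97 + 0.98×2.97)×2.97 = 20.44 m²; P = b + 2y√(1+z²) = 3.97 + 2×2.97×1.4 = 12.29 m.
Hydraulic radius R = A/P = 20.44/12.29 = 1.663 m.
Rearranging Manning's equation: n = (1/Q) A R^(2/3) S^(1/2) = (1/13.9) × 20.44 × 1.663^(2/3) × √0.00024 = 0.032.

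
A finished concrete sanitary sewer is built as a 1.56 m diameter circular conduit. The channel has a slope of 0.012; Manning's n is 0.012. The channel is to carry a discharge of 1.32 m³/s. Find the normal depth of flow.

y_n = 0.397 m

Manning's equation rearranged: A R^(2/3) = nQ / (1·√S) = 0.012 × 1.32 / (√0.012) = 0.1446.
Trying y = 0.286 m: A R^(2/3) = 0.07487 — too small.
Trying y = 0.397 m: A R^(2/3) = 0.1448 — ≈ 0.1446.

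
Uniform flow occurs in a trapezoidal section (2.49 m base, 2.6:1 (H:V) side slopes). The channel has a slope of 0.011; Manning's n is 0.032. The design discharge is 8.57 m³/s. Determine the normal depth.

Manning's equation rearranged: A R^(2/3) = nQ / (1·√S) = 0.032 × 8.57 / (√0.011) = 2.615.
Trying y = 0.574 m: A R^(2/3) = 1.245 — too small.
Trying y = 1.06 m: A R^(2/3) = 4.225 — too large.
Trying y = 0.838 m: A R^(2/3) = 2.615 — matches.

y_n = 0.838 m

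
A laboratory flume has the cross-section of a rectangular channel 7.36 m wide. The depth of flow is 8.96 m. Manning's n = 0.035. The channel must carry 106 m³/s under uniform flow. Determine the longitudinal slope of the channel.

S = 0.000881

Flow area A = b·y = 7.36 × 8.96 = 65.95 m². Wetted perimeter P = b + 2y = 7.36 + 2×8.96 = 25.28 m.
Hydraulic radius R = A/P = 65.95/25.28 = 2.609 m.
From Manning's equation, S = [nQ / (1 A R^(2/3))]² = [0.035 × 106 / (1 × 65.95 × 2.609^(2/3))]² = 0.000881.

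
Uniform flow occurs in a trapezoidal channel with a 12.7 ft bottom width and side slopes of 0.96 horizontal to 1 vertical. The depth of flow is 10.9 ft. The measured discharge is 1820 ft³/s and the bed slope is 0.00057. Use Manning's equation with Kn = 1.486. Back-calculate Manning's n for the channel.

n = 0.016

With bottom width b = 12.7 ft and side slope z = 0.96: A = (b + zy)y = (12.7 + 0.96×10.9)×10.9 = 252.5 ft²; P = b + 2y√(1+z²) = 12.7 + 2×10.9×1.386 = 42.92 ft.
Hydraulic radius R = A/P = 252.5/42.92 = 5.883 ft.
Rearranging Manning's equation: n = (1.486/Q) A R^(2/3) S^(1/2) = (1.486/1820) × 252.5 × 5.883^(2/3) × √0.00057 = 0.016.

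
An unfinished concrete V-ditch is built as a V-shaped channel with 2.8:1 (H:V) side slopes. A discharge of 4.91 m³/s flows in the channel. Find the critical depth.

y_c = 0.911 m

At critical depth, Q² T / (g A³) = 1, i.e. A³/T = Q²/g = 4.91²/9.81 = 2.458.
At y = 1.1 m: A³/T = 6.313 — over.
At y = 0.699 m: A³/T = 0.6541 — short.
At y = 0.911 m: A³/T = 2.46 — close enough.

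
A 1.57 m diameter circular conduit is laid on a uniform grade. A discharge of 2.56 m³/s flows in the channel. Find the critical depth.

At critical depth, Q² T / (g A³) = 1, i.e. A³/T = Q²/g = 2.56²/9.81 = 0.6681.
Try y = 1.03 m: A³/T = 1.636 — high.
Try y = 0.815 m: A³/T = 0.6666 — ≈ 0.6681.

y_c = 0.815 m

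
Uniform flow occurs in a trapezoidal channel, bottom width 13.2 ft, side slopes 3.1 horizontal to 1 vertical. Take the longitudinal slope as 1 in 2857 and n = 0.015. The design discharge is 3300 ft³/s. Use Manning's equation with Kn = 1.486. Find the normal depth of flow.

y_n = 11.1 ft

Manning's equation rearranged: A R^(2/3) = nQ / (1.486·√S) = 0.015 × 3300 / (1.486 × √0.00035) = 1780.
Trying y = 9.43 ft: A R^(2/3) = 1226 — low.
Trying y = 11.1 ft: A R^(2/3) = 1780 — ≈ 1780.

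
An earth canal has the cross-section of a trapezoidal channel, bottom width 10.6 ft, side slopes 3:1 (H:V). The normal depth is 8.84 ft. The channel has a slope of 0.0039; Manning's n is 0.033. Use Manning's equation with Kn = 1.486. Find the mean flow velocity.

With bottom width b = 10.6 ft and side slope z = 3: A = (b + zy)y = (10.6 + 3×8.84)×8.84 = 328.1 ft²; P = b + 2y√(1+z²) = 10.6 + 2×8.84×3.162 = 66.51 ft.
Hydraulic radius R = A/P = 328.1/66.51 = 4.934 ft.
From Manning's equation, V = (1.486/n) R^(2/3) S^(1/2) = (1.486/0.033) × 4.934^(2/3) × 0.0039^(1/2) = 8.15 ft/s.

V = 8.15 ft/s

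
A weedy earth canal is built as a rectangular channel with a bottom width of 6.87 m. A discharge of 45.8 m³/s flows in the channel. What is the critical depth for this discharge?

For a rectangular channel, critical depth y_c = (q²/g)^(1/3) where q = Q/b = 45.8/6.87 = 6.667 m²/s.
So y_c = (6.667²/9.81)^(1/3) = 1.65 m.

y_c = 1.65 m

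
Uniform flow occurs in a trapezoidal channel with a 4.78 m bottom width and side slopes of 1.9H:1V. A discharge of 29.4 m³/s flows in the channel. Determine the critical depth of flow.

At critical depth, Q² T / (g A³) = 1, i.e. A³/T = Q²/g = 29.4²/9.81 = 88.11.
Try y = 1.04 m: A³/T = 39.72 — low.
Try y = 1.62 m: A³/T = 188.6 — high.
Try y = 1.31 m: A³/T = 88.49 — matches.

y_c = 1.31 m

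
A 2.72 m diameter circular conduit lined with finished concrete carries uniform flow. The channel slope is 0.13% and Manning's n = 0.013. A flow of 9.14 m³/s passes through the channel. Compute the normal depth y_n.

y_n = 1.73 m

Manning's equation rearranged: A R^(2/3) = nQ / (1·√S) = 0.013 × 9.14 / (√0.0013) = 3.295.
At y = 2.14 m: A R^(2/3) = 4.319 — too large.
At y = 1.25 m: A R^(2/3) = 1.942 — too small.
At y = 1.73 m: A R^(2/3) = 3.294 — ≈ 3.295.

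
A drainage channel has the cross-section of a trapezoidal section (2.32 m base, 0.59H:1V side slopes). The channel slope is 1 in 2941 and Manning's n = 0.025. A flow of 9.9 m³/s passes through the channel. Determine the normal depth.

y_n = 2.85 m

Manning's equation rearranged: A R^(2/3) = nQ / (1·√S) = 0.025 × 9.9 / (√0.00034) = 13.42.
At y = 1.97 m: A R^(2/3) = 6.837 — low.
At y = 3.23 m: A R^(2/3) = 17 — high.
At y = 2.85 m: A R^(2/3) = 13.42 — matches.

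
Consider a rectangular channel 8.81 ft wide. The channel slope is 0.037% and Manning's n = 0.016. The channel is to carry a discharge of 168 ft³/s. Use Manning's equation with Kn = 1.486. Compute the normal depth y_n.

Manning's equation rearranged: A R^(2/3) = nQ / (1.486·√S) = 0.016 × 168 / (1.486 × √0.00037) = 94.04.
At y = 4.56 ft: A R^(2/3) = 68.79 — too small.
At y = 6.48 ft: A R^(2/3) = 108.6 — too large.
At y = 5.79 ft: A R^(2/3) = 94 — ≈ 94.04.

y_n = 5.79 ft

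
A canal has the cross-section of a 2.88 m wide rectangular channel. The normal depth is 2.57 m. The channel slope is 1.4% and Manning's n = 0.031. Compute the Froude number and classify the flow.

Flow area A = b·y = 2.88 × 2.57 = 7.402 m². Wetted perimeter P = b + 2y = 2.88 + 2×2.57 = 8.02 m.
Hydraulic radius R = A/P = 7.402/8.02 = 0.9229 m.
V = (1/n) R^(2/3) √S = (1/0.031) × 0.9229^(2/3) × √0.014 = 3.618 m/s. Hydraulic depth D_h = A/T = 7.402/2.88 = 2.57 m.
Froude number Fr = V/√(g·D_h) = 3.618/√(9.81×2.57) = 0.721, which is less than 1, so the flow is subcritical.

subcritical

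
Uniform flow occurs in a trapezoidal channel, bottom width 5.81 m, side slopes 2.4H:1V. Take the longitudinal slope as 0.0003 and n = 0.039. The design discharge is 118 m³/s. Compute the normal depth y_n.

Manning's equation rearranged: A R^(2/3) = nQ / (1·√S) = 0.039 × 118 / (√0.0003) = 265.7.
At y = 4.2 m: A R^(2/3) = 120.1 — short.
At y = 6.64 m: A R^(2/3) = 337.9 — over.
At y = 5.98 m: A R^(2/3) = 265.5 — close enough.

y_n = 5.98 m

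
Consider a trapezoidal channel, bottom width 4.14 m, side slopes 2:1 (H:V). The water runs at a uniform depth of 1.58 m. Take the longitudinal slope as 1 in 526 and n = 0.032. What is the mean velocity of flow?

With bottom width b = 4.14 m and side slope z = 2: A = (b + zy)y = (4.14 + 2×1.58)×1.58 = 11.53 m²; P = b + 2y√(1+z²) = 4.14 + 2×1.58×2.236 = 11.21 m.
Hydraulic radius R = A/P = 11.53/11.21 = 1.029 m.
From Manning's equation, V = (1/n) R^(2/3) S^(1/2) = (1/0.032) × 1.029^(2/3) × 0.001901^(1/2) = 1.39 m/s.

V = 1.39 m/s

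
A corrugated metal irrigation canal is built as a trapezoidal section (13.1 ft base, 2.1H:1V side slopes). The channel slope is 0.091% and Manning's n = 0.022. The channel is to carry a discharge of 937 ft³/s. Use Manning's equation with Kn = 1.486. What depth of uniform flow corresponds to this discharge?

y_n = 6.65 ft

Manning's equation rearranged: A R^(2/3) = nQ / (1.486·√S) = 0.022 × 937 / (1.486 × √0.00091) = 459.9.
Try y = 7.35 ft: A R^(2/3) = 566.1 — over.
Try y = 4.81 ft: A R^(2/3) = 239.6 — short.
Try y = 6.65 ft: A R^(2/3) = 460.1 — matches.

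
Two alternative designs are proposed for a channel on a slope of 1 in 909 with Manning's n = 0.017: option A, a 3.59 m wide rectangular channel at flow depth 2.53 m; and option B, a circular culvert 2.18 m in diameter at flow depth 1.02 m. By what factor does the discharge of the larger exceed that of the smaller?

Channel A: Flow area A = b·y = 3.59 × 2.53 = 9.083 m². Wetted perimeter P = b + 2y = 3.59 + 2×2.53 = 8.65 m. Hydraulic radius R = A/P = 9.083/8.65 = 1.05 m. Q_A = (1/0.017)·9.083·1.05^(2/3)·√0.0011 = 18.31 m³/s.
Channel B: For a circular section of diameter D = 2.18 m at depth y = 1.02 m, the central angle is θ = 2 arccos(1 − 2y/D) = 3.013 rad. Then A = (D²/8)(θ − sin θ) = 1.714 m² and P = Dθ/2 = 3.284 m. Hydraulic radius R = A/P = 1.714/3.284 = 0.5218 m. Q_B = (1/0.017)·1.714·0.5218^(2/3)·√0.0011 = 2.167 m³/s.
The larger discharge is 18.31 m³/s and the smaller is 2.167 m³/s; the ratio is 8.45.

8.45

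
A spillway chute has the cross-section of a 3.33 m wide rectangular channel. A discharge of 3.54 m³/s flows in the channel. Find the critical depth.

y_c = 0.487 m

For a rectangular channel, critical depth y_c = (q²/g)^(1/3) where q = Q/b = 3.54/3.33 = 1.063 m²/s.
So y_c = (1.063²/9.81)^(1/3) = 0.487 m.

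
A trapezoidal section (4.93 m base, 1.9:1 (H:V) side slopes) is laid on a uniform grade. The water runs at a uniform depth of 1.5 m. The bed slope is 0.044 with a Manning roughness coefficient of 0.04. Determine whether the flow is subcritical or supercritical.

supercritical

With bottom width b = 4.93 m and side slope z = 1.9: A = (b + zy)y = (4.93 + 1.9×1.5)×1.5 = 11.67 m²; P = b + 2y√(1+z²) = 4.93 + 2×1.5×2.147 = 11.37 m.
Hydraulic radius R = A/P = 11.67/11.37 = 1.026 m.
V = (1/n) R^(2/3) √S = (1/0.04) × 1.026^(2/3) × √0.044 = 5.335 m/s. Hydraulic depth D_h = A/T = 11.67/10.63 = 1.098 m.
Froude number Fr = V/√(g·D_h) = 5.335/√(9.81×1.098) = 1.63, which is greater than 1, so the flow is supercritical.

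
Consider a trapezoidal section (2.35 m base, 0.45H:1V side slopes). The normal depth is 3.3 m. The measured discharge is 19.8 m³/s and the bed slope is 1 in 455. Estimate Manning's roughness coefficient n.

With bottom width b = 2.35 m and side slope z = 0.45: A = (b + zy)y = (2.35 + 0.45×3.3)×3.3 = 12.66 m²; P = b + 2y√(1+z²) = 2.35 + 2×3.3×1.097 = 9.587 m.
Hydraulic radius R = A/P = 12.66/9.587 = 1.32 m.
Rearranging Manning's equation: n = (1/Q) A R^(2/3) S^(1/2) = (1/19.8) × 12.66 × 1.32^(2/3) × √0.002198 = 0.0361.

n = 0.0361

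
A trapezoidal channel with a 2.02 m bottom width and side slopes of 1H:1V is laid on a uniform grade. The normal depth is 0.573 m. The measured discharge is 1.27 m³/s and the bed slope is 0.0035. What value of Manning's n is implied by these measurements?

n = 0.0381

With bottom width b = 2.02 m and side slope z = 1: A = (b + zy)y = (2.02 + 1×0.573)×0.573 = 1.486 m²; P = b + 2y√(1+z²) = 2.02 + 2×0.573×1.414 = 3.641 m.
Hydraulic radius R = A/P = 1.486/3.641 = 0.4081 m.
Rearranging Manning's equation: n = (1/Q) A R^(2/3) S^(1/2) = (1/1.27) × 1.486 × 0.4081^(2/3) × √0.0035 = 0.0381.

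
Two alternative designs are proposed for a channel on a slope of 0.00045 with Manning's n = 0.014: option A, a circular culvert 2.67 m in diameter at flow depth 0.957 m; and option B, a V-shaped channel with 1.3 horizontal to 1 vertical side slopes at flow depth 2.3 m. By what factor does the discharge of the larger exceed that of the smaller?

5.5

Channel A: For a circular section of diameter D = 2.67 m at depth y = 0.957 m, the central angle is θ = 2 arccos(1 − 2y/D) = 2.567 rad. Then A = (D²/8)(θ − sin θ) = 1.804 m² and P = Dθ/2 = 3.428 m. Hydraulic radius R = A/P = 1.804/3.428 = 0.5263 m. Q_A = (1/0.014)·1.804·0.5263^(2/3)·√0.00045 = 1.782 m³/s.
Channel B: For a triangular section with side slope z = 1.3: A = zy² = 1.3×2.3² = 6.877 m²; P = 2y√(1+z²) = 2×2.3×1.64 = 7.545 m. Hydraulic radius R = A/P = 6.877/7.545 = 0.9115 m. Q_B = (1/0.014)·6.877·0.9115^(2/3)·√0.00045 = 9.796 m³/s.
The larger discharge is 9.796 m³/s and the smaller is 1.782 m³/s; the ratio is 5.5.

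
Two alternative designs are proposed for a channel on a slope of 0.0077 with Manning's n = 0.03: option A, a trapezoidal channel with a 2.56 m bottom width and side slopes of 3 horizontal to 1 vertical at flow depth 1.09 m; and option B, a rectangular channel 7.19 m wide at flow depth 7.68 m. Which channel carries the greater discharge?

Channel A: With bottom width b = 2.56 m and side slope z = 3: A = (b + zy)y = (2.56 + 3×1.09)×1.09 = 6.355 m²; P = b + 2y√(1+z²) = 2.56 + 2×1.09×3.162 = 9.454 m. Hydraulic radius R = A/P = 6.355/9.454 = 0.6722 m. Q_A = (1/0.03)·6.355·0.6722^(2/3)·√0.0077 = 14.26 m³/s.
Channel B: Flow area A = b·y = 7.19 × 7.68 = 55.22 m². Wetted perimeter P = b + 2y = 7.19 + 2×7.68 = 22.55 m. Hydraulic radius R = A/P = 55.22/22.55 = 2.449 m. Q_B = (1/0.03)·55.22·2.449^(2/3)·√0.0077 = 293.4 m³/s.
Q_A = 14.26 m³/s vs Q_B = 293.4 m³/s, so channel B carries more.

channel B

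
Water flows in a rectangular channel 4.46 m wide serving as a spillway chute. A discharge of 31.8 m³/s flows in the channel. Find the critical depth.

y_c = 1.73 m

For a rectangular channel, critical depth y_c = (q²/g)^(1/3) where q = Q/b = 31.8/4.46 = 7.13 m²/s.
So y_c = (7.13²/9.81)^(1/3) = 1.73 m.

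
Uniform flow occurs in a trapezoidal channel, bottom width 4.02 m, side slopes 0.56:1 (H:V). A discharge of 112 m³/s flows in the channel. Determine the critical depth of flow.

y_c = 3.6 m

At critical depth, Q² T / (g A³) = 1, i.e. A³/T = Q²/g = 112²/9.81 = 1279.
Try y = 2.54 m: A³/T = 384.8 — short.
Try y = 3.6 m: A³/T = 1274 — ≈ 1279.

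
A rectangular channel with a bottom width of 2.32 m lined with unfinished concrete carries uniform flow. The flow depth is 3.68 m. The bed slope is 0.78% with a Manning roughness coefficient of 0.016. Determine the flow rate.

Flow area A = b·y = 2.32 × 3.68 = 8.538 m². Wetted perimeter P = b + 2y = 2.32 + 2×3.68 = 9.68 m.
Hydraulic radius R = A/P = 8.538/9.68 = 0.882 m.
Manning's equation: Q = (1/n) A R^(2/3) S^(1/2) = (1/0.016) × 8.538 × 0.882^(2/3) × 0.0078^(1/2) = 43.3 m³/s.

Q = 43.3 m³/s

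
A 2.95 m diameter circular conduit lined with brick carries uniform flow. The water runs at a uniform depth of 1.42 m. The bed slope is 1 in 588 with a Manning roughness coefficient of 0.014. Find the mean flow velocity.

For a circular section of diameter D = 2.95 m at depth y = 1.42 m, the central angle is θ = 2 arccos(1 − 2y/D) = 3.067 rad. Then A = (D²/8)(θ − sin θ) = 3.255 m² and P = Dθ/2 = 4.524 m.
Hydraulic radius R = A/P = 3.255/4.524 = 0.7196 m.
From Manning's equation, V = (1/n) R^(2/3) S^(1/2) = (1/0.014) × 0.7196^(2/3) × 0.001701^(1/2) = 2.37 m/s.

V = 2.37 m/s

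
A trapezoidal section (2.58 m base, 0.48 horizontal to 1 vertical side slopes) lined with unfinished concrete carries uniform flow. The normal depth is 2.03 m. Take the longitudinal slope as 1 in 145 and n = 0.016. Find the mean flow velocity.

V = 5.25 m/s

With bottom width b = 2.58 m and side slope z = 0.48: A = (b + zy)y = (2.58 + 0.48×2.03)×2.03 = 7.215 m²; P = b + 2y√(1+z²) = 2.58 + 2×2.03×1.109 = 7.083 m.
Hydraulic radius R = A/P = 7.215/7.083 = 1.019 m.
From Manning's equation, V = (1/n) R^(2/3) S^(1/2) = (1/0.016) × 1.019^(2/3) × 0.006897^(1/2) = 5.25 m/s.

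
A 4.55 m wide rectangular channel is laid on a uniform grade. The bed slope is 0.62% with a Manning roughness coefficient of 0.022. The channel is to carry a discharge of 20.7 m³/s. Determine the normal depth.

Manning's equation rearranged: A R^(2/3) = nQ / (1·√S) = 0.022 × 20.7 / (√0.0062) = 5.784.
Try y = 1.05 m: A R^(2/3) = 3.832 — low.
Try y = 1.75 m: A R^(2/3) = 7.905 — high.
Try y = 1.4 m: A R^(2/3) = 5.79 — close enough.

y_n = 1.4 m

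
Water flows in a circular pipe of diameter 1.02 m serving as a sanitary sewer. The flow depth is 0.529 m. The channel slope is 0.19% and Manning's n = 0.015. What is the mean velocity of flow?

V = 1.19 m/s

For a circular section of diameter D = 1.02 m at depth y = 0.529 m, the central angle is θ = 2 arccos(1 − 2y/D) = 3.216 rad. Then A = (D²/8)(θ − sin θ) = 0.4279 m² and P = Dθ/2 = 1.64 m.
Hydraulic radius R = A/P = 0.4279/1.64 = 0.2609 m.
From Manning's equation, V = (1/n) R^(2/3) S^(1/2) = (1/0.015) × 0.2609^(2/3) × 0.0019^(1/2) = 1.19 m/s.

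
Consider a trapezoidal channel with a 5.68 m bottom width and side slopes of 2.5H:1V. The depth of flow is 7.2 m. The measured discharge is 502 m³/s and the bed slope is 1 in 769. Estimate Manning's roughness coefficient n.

n = 0.03

With bottom width b = 5.68 m and side slope z = 2.5: A = (b + zy)y = (5.68 + 2.5×7.2)×7.2 = 170.5 m²; P = b + 2y√(1+z²) = 5.68 + 2×7.2×2.693 = 44.45 m.
Hydraulic radius R = A/P = 170.5/44.45 = 3.835 m.
Rearranging Manning's equation: n = (1/Q) A R^(2/3) S^(1/2) = (1/502) × 170.5 × 3.835^(2/3) × √0.0013 = 0.03.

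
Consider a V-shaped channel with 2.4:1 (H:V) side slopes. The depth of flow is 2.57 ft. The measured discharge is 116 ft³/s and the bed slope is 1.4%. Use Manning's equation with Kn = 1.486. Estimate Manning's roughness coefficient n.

n = 0.0269

For a triangular section with side slope z = 2.4: A = zy² = 2.4×2.57² = 15.85 ft²; P = 2y√(1+z²) = 2×2.57×2.6 = 13.36 ft.
Hydraulic radius R = A/P = 15.85/13.36 = 1.186 ft.
Rearranging Manning's equation: n = (1.486/Q) A R^(2/3) S^(1/2) = (1.486/116) × 15.85 × 1.186^(2/3) × √0.014 = 0.0269.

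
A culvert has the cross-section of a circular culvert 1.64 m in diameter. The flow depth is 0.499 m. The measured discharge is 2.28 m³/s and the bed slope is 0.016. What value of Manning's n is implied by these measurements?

n = 0.013

For a circular section of diameter D = 1.64 m at depth y = 0.499 m, the central angle is θ = 2 arccos(1 − 2y/D) = 2.337 rad. Then A = (D²/8)(θ − sin θ) = 0.5435 m² and P = Dθ/2 = 1.916 m.
Hydraulic radius R = A/P = 0.5435/1.916 = 0.2836 m.
Rearranging Manning's equation: n = (1/Q) A R^(2/3) S^(1/2) = (1/2.28) × 0.5435 × 0.2836^(2/3) × √0.016 = 0.013.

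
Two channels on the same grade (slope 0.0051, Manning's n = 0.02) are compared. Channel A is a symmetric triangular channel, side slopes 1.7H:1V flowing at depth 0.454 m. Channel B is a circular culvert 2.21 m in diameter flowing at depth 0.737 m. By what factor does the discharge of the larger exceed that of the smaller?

5.25

Channel A: For a triangular section with side slope z = 1.7: A = zy² = 1.7×0.454² = 0.3504 m²; P = 2y√(1+z²) = 2×0.454×1.972 = 1.791 m. Hydraulic radius R = A/P = 0.3504/1.791 = 0.1957 m. Q_A = (1/0.02)·0.3504·0.1957^(2/3)·√0.0051 = 0.4217 m³/s.
Channel B: For a circular section of diameter D = 2.21 m at depth y = 0.737 m, the central angle is θ = 2 arccos(1 − 2y/D) = 2.463 rad. Then A = (D²/8)(θ − sin θ) = 1.12 m² and P = Dθ/2 = 2.721 m. Hydraulic radius R = A/P = 1.12/2.721 = 0.4116 m. Q_B = (1/0.02)·1.12·0.4116^(2/3)·√0.0051 = 2.213 m³/s.
The larger discharge is 2.213 m³/s and the smaller is 0.4217 m³/s; the ratio is 5.25.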